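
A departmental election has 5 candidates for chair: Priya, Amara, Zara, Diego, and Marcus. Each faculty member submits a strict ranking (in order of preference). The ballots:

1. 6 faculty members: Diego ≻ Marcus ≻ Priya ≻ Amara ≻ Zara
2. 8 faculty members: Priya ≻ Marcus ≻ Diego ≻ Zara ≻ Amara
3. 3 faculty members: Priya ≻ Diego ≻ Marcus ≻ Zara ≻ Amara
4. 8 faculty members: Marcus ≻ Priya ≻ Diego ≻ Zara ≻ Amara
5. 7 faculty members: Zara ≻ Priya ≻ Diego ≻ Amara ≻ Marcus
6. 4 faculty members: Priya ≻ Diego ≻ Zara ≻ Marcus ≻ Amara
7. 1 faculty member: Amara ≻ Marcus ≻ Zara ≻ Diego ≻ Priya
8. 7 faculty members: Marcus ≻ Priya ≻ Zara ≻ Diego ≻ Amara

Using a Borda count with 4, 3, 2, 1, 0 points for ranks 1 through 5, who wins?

Priya

Priya: 6·2 + 8·4 + 3·4 + 8·3 + 7·3 + 4·4 + 1·0 + 7·3 = 138
Amara: 6·1 + 8·0 + 3·0 + 8·0 + 7·1 + 4·0 + 1·4 + 7·0 = 17
Zara: 6·0 + 8·1 + 3·1 + 8·1 + 7·4 + 4·2 + 1·2 + 7·2 = 71
Diego: 6·4 + 8·2 + 3·3 + 8·2 + 7·2 + 4·3 + 1·1 + 7·1 = 99
Marcus: 6·3 + 8·3 + 3·2 + 8·4 + 7·0 + 4·1 + 1·3 + 7·4 = 115
Priya has the highest Borda score (138).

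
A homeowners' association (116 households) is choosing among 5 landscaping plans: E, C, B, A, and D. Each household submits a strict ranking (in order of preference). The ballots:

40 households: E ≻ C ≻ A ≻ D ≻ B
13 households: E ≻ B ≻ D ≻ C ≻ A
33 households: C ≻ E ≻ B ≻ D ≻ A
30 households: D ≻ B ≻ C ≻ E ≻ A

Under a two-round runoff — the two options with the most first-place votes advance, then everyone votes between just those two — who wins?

Round 1 first-place votes: E 53, C 33, B 0, A 0, D 30.
E and C advance.
Runoff: E is preferred to C by 53 voters; C by 63.
C wins the runoff.

C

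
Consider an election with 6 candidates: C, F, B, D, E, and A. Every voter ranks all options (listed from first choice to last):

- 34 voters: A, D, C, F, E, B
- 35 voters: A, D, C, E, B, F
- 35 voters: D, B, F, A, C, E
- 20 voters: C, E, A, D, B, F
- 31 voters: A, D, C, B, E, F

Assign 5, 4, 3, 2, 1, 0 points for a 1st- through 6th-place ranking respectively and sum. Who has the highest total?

C: 34·3 + 35·3 + 35·1 + 20·5 + 31·3 = 435
F: 34·2 + 35·0 + 35·3 + 20·0 + 31·0 = 173
B: 34·0 + 35·1 + 35·4 + 20·1 + 31·2 = 257
D: 34·4 + 35·4 + 35·5 + 20·2 + 31·4 = 615
E: 34·1 + 35·2 + 35·0 + 20·4 + 31·1 = 215
A: 34·5 + 35·5 + 35·2 + 20·3 + 31·5 = 630
A has the highest Borda score (630).

A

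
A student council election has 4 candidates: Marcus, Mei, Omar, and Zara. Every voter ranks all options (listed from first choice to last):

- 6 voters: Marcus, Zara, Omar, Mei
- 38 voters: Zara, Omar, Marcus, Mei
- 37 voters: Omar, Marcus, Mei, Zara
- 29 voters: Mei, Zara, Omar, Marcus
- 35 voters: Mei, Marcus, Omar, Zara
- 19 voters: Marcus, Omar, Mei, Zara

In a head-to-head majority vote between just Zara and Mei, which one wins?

Mei

Voters preferring Zara to Mei: 44; preferring Mei to Zara: 120.
Mei wins the head-to-head.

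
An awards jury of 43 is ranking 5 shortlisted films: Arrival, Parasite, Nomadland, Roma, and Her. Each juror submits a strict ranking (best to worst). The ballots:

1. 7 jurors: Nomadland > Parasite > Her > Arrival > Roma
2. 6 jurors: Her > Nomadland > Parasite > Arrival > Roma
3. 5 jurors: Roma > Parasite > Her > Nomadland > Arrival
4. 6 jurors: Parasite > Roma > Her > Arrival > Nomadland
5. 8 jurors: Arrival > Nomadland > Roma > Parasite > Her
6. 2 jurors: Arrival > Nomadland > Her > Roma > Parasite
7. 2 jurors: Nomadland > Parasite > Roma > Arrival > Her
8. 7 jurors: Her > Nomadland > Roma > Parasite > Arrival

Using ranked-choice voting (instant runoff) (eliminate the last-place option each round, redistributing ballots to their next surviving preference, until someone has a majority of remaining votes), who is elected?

Parasite

Round 1: Arrival 10, Parasite 6, Nomadland 9, Roma 5, Her 13. Eliminate Roma.
Round 2: Arrival 10, Parasite 11, Nomadland 9, Her 13. Eliminate Nomadland.
Round 3: Arrival 10, Parasite 20, Her 13. Eliminate Arrival.
Round 4: Parasite 28, Her 15. Parasite has a majority.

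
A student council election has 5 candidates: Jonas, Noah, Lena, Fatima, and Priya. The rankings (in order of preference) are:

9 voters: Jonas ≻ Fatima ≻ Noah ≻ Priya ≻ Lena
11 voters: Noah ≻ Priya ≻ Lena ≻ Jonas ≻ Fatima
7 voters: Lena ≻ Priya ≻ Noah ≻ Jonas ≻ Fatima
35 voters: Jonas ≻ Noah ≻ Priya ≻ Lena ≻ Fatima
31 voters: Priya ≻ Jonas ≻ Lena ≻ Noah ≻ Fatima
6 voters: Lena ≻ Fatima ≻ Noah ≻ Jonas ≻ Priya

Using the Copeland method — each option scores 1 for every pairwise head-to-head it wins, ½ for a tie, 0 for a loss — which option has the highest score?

Jonas: beats Noah, Lena, Fatima, and Priya → score 4.
Noah: beats Lena, Fatima, and Priya; loses to Jonas → score 3.
Lena: beats Fatima; loses to Jonas, Noah, and Priya → score 1.
Fatima: loses to Jonas, Noah, Lena, and Priya → score 0.
Priya: beats Lena and Fatima; loses to Jonas and Noah → score 2.
Jonas has the best pairwise record.

Jonas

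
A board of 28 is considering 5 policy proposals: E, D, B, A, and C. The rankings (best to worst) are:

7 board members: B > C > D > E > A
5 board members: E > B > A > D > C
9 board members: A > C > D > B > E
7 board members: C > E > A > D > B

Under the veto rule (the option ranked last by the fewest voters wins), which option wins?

Last-place votes: E 9, D 0, B 7, A 7, C 5.
D is ranked last by the fewest voters, so D wins.

D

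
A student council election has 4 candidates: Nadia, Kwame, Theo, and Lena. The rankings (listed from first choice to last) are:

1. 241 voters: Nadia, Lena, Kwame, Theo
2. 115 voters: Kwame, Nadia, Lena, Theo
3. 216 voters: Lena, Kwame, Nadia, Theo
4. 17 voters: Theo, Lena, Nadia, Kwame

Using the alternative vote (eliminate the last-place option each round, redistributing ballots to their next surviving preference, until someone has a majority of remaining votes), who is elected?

Round 1: Nadia 241, Kwame 115, Theo 17, Lena 216. Eliminate Theo.
Round 2: Nadia 241, Kwame 115, Lena 233. Eliminate Kwame.
Round 3: Nadia 356, Lena 233. Nadia has a majority.

Nadia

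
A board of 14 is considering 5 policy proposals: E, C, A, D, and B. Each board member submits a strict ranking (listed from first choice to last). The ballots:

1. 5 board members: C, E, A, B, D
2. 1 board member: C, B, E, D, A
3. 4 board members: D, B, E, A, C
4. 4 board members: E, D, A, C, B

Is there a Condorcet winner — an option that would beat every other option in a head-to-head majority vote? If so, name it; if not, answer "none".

E vs C: 8–6 for E.
E vs A: 14–0 for E.
E vs D: 10–4 for E.
E vs B: 9–5 for E.
E beats every other option head-to-head.

E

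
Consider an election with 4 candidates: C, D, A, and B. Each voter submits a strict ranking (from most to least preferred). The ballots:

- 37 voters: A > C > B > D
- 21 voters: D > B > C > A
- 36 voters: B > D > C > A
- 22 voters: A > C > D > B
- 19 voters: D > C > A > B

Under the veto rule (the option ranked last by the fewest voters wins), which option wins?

Last-place votes: C 0, D 37, A 57, B 41.
C is ranked last by the fewest voters, so C wins.

C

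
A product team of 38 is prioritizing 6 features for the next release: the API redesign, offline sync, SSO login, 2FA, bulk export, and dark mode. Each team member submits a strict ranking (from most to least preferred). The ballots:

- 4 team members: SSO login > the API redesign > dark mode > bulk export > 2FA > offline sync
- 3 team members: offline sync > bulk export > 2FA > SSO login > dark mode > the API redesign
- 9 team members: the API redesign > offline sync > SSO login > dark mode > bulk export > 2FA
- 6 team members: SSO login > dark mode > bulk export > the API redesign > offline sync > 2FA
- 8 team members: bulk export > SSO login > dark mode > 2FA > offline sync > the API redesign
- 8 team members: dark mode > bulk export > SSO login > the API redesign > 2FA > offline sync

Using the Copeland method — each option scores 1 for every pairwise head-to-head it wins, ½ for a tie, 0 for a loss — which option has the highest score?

SSO login

the API redesign: beats offline sync and 2FA; loses to SSO login, bulk export, and dark mode → score 2.
offline sync: loses to the API redesign, SSO login, 2FA, bulk export, and dark mode → score 0.
SSO login: beats the API redesign, offline sync, 2FA, and dark mode; ties bulk export → score 4.5.
2FA: beats offline sync; loses to the API redesign, SSO login, bulk export, and dark mode → score 1.
bulk export: beats the API redesign, offline sync, and 2FA; ties SSO login; loses to dark mode → score 3.5.
dark mode: beats the API redesign, offline sync, 2FA, and bulk export; loses to SSO login → score 4.
SSO login has the best pairwise record.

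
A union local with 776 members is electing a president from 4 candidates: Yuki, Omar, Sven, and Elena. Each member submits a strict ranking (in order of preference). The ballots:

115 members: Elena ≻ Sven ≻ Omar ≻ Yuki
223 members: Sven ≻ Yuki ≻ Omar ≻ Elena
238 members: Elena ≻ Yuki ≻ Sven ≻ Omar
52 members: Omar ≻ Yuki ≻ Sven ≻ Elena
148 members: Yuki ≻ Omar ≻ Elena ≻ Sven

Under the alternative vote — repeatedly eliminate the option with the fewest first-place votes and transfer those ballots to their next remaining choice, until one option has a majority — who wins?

Elena

Round 1: Yuki 148, Omar 52, Sven 223, Elena 353. Eliminate Omar.
Round 2: Yuki 200, Sven 223, Elena 353. Eliminate Yuki.
Round 3: Sven 275, Elena 501. Elena has a majority.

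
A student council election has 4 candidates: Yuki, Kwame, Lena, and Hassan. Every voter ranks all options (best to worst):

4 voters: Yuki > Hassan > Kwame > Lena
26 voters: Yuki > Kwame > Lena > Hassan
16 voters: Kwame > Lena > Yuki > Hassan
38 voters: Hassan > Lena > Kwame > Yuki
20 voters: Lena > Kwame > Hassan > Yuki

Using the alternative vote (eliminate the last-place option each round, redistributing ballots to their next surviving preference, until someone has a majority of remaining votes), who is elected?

Lena

Round 1: Yuki 30, Kwame 16, Lena 20, Hassan 38. Eliminate Kwame.
Round 2: Yuki 30, Lena 36, Hassan 38. Eliminate Yuki.
Round 3: Lena 62, Hassan 42. Lena has a majority.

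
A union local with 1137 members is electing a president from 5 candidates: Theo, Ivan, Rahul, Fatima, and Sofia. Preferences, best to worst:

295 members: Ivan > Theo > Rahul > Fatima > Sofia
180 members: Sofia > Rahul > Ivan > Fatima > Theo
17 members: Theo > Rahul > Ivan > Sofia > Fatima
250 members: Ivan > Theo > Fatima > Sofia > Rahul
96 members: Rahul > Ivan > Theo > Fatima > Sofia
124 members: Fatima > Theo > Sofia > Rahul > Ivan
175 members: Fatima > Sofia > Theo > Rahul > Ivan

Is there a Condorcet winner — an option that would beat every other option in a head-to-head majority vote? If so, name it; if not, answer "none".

none

Checking pairwise contests:
Ivan beats Theo 821–316.
Rahul beats Ivan 592–545.
Theo beats Rahul 861–276.
Theo beats Fatima 658–479.
Theo beats Sofia 782–355.
Every option loses at least one head-to-head, so there is no Condorcet winner.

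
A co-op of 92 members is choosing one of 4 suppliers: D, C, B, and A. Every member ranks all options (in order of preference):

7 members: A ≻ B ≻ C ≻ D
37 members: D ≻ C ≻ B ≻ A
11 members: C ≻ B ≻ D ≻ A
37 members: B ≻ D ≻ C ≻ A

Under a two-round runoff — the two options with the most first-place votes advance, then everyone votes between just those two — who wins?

Round 1 first-place votes: D 37, C 11, B 37, A 7.
B and D advance.
Runoff: B is preferred to D by 55 voters; D by 37.
B wins the runoff.

B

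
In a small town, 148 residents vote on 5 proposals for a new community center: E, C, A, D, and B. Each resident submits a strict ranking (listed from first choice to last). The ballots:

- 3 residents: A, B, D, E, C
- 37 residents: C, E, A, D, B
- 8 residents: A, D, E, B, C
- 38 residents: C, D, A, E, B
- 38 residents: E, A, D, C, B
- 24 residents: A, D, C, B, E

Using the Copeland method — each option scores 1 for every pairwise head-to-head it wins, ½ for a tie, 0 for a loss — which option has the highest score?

E: beats A, D, and B; loses to C → score 3.
C: beats E, A, D, and B → score 4.
A: beats D and B; loses to E and C → score 2.
D: beats B; loses to E, C, and A → score 1.
B: loses to E, C, A, and D → score 0.
C has the best pairwise record.

C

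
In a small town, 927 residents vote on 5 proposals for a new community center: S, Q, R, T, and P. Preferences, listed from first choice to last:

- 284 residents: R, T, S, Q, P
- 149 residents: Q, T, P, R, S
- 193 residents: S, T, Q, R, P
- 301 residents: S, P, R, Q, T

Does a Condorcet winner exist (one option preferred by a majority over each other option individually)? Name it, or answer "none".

S

S vs Q: 778–149 for S.
S vs R: 494–433 for S.
S vs T: 494–433 for S.
S vs P: 778–149 for S.
S beats every other option head-to-head.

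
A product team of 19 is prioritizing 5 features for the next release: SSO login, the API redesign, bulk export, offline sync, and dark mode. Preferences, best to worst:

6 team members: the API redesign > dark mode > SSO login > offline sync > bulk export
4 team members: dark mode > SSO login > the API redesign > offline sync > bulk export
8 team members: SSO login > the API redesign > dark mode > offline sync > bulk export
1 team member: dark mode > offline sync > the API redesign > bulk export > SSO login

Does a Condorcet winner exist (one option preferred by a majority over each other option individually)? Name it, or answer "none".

none

Checking pairwise contests:
dark mode beats SSO login 11–8.
SSO login beats the API redesign 12–7.
SSO login beats bulk export 18–1.
SSO login beats offline sync 18–1.
the API redesign beats dark mode 14–5.
Every option loses at least one head-to-head, so there is no Condorcet winner.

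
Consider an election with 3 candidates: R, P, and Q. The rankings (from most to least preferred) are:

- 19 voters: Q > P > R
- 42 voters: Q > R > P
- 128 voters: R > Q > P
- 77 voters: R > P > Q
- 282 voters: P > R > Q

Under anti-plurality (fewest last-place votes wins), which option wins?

R

Last-place votes: R 19, P 170, Q 359.
R is ranked last by the fewest voters, so R wins.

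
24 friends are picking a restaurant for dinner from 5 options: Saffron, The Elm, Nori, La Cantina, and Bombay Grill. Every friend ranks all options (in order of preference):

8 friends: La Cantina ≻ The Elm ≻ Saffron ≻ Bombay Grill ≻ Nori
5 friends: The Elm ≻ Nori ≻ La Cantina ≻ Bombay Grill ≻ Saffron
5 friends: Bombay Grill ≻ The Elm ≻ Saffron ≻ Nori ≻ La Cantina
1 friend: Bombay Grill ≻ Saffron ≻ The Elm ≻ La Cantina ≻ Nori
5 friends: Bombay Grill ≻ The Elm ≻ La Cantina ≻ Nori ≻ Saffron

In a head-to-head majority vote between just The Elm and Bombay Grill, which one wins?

Voters preferring The Elm to Bombay Grill: 13; preferring Bombay Grill to The Elm: 11.
The Elm wins the head-to-head.

The Elm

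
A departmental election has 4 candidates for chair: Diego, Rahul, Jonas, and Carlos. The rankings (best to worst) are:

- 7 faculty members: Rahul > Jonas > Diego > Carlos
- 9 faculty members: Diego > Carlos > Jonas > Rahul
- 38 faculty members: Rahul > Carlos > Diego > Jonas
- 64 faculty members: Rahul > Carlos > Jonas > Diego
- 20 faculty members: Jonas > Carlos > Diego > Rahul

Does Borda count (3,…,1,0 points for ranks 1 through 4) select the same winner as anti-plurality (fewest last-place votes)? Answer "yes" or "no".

Borda — scores: Diego 92, Rahul 327, Jonas 147, Carlos 262. Winner: Rahul.
Anti-plurality — last-place votes: Diego 64, Rahul 29, Jonas 38, Carlos 7. Winner: Carlos.
The two methods disagree.

no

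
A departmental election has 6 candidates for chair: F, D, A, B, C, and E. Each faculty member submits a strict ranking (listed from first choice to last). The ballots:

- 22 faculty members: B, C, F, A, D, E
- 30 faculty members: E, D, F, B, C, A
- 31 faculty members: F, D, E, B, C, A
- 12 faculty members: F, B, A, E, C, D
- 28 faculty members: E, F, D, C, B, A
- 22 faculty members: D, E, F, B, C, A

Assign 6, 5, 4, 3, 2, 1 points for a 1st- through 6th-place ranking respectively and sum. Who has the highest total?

F: 22·4 + 30·4 + 31·6 + 12·6 + 28·5 + 22·4 = 694
D: 22·2 + 30·5 + 31·5 + 12·1 + 28·4 + 22·6 = 605
A: 22·3 + 30·1 + 31·1 + 12·4 + 28·1 + 22·1 = 225
B: 22·6 + 30·3 + 31·3 + 12·5 + 28·2 + 22·3 = 497
C: 22·5 + 30·2 + 31·2 + 12·2 + 28·3 + 22·2 = 384
E: 22·1 + 30·6 + 31·4 + 12·3 + 28·6 + 22·5 = 640
F has the highest Borda score (694).

F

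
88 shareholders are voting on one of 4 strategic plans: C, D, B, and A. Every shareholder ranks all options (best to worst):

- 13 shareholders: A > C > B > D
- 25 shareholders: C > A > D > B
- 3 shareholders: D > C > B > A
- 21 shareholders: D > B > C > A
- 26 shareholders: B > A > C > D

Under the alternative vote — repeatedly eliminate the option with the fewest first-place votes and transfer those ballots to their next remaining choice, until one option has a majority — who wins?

Round 1: C 25, D 24, B 26, A 13. Eliminate A.
Round 2: C 38, D 24, B 26. Eliminate D.
Round 3: C 41, B 47. B has a majority.

B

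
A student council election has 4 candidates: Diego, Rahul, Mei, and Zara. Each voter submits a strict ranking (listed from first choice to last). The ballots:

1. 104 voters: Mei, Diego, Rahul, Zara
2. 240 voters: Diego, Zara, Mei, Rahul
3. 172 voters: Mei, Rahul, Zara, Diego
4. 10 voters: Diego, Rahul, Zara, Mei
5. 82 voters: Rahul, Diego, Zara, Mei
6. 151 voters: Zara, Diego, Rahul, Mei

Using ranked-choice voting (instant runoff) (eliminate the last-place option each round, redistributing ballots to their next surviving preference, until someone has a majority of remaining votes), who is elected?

Round 1: Diego 250, Rahul 82, Mei 276, Zara 151. Eliminate Rahul.
Round 2: Diego 332, Mei 276, Zara 151. Eliminate Zara.
Round 3: Diego 483, Mei 276. Diego has a majority.

Diego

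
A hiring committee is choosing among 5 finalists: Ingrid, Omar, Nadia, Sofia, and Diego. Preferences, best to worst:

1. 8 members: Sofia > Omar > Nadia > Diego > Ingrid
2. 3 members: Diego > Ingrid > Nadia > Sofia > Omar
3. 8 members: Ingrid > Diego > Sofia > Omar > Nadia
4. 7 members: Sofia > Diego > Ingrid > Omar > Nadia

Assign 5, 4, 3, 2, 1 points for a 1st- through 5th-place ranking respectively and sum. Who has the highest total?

Ingrid: 8·1 + 3·4 + 8·5 + 7·3 = 81
Omar: 8·4 + 3·1 + 8·2 + 7·2 = 65
Nadia: 8·3 + 3·3 + 8·1 + 7·1 = 48
Sofia: 8·5 + 3·2 + 8·3 + 7·5 = 105
Diego: 8·2 + 3·5 + 8·4 + 7·4 = 91
Sofia has the highest Borda score (105).

Sofia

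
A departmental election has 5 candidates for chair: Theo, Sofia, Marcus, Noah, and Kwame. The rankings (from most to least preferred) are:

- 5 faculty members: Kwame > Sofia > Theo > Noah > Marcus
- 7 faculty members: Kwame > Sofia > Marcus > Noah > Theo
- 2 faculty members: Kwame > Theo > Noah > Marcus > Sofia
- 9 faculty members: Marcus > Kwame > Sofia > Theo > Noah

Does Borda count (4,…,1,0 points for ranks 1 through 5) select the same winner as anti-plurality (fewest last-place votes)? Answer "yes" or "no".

yes

Borda — scores: Theo 25, Sofia 54, Marcus 52, Noah 16, Kwame 83. Winner: Kwame.
Anti-plurality — last-place votes: Theo 7, Sofia 2, Marcus 5, Noah 9, Kwame 0. Winner: Kwame.
The two methods agree.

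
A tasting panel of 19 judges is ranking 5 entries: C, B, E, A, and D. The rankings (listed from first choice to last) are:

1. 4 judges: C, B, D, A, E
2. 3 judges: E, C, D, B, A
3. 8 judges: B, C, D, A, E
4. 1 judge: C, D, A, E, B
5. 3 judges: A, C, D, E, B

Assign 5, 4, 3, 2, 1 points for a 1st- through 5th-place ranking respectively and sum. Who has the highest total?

C: 4·5 + 3·4 + 8·4 + 1·5 + 3·4 = 81
B: 4·4 + 3·2 + 8·5 + 1·1 + 3·1 = 66
E: 4·1 + 3·5 + 8·1 + 1·2 + 3·2 = 35
A: 4·2 + 3·1 + 8·2 + 1·3 + 3·5 = 45
D: 4·3 + 3·3 + 8·3 + 1·4 + 3·3 = 58
C has the highest Borda score (81).

C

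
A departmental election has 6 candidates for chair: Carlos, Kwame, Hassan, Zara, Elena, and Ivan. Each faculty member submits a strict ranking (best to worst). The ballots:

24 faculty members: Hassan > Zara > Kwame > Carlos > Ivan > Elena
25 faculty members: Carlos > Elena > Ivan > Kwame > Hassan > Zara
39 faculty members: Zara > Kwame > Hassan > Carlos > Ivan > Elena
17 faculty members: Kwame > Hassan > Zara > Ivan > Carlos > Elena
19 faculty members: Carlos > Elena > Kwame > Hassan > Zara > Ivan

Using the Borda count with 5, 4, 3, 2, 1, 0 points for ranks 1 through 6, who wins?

Carlos: 24·2 + 25·5 + 39·2 + 17·1 + 19·5 = 363
Kwame: 24·3 + 25·2 + 39·4 + 17·5 + 19·3 = 420
Hassan: 24·5 + 25·1 + 39·3 + 17·4 + 19·2 = 368
Zara: 24·4 + 25·0 + 39·5 + 17·3 + 19·1 = 361
Elena: 24·0 + 25·4 + 39·0 + 17·0 + 19·4 = 176
Ivan: 24·1 + 25·3 + 39·1 + 17·2 + 19·0 = 172
Kwame has the highest Borda score (420).

Kwame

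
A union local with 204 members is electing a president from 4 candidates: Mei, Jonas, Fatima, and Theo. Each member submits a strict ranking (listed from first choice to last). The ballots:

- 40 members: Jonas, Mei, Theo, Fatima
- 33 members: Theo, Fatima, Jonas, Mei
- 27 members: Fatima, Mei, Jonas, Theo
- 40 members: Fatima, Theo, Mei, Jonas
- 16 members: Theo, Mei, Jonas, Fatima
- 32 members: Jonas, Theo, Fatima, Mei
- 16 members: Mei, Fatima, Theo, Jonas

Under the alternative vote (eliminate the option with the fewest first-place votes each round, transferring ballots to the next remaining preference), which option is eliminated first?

Mei

Round 1: Mei 16, Jonas 72, Fatima 67, Theo 49. Eliminate Mei.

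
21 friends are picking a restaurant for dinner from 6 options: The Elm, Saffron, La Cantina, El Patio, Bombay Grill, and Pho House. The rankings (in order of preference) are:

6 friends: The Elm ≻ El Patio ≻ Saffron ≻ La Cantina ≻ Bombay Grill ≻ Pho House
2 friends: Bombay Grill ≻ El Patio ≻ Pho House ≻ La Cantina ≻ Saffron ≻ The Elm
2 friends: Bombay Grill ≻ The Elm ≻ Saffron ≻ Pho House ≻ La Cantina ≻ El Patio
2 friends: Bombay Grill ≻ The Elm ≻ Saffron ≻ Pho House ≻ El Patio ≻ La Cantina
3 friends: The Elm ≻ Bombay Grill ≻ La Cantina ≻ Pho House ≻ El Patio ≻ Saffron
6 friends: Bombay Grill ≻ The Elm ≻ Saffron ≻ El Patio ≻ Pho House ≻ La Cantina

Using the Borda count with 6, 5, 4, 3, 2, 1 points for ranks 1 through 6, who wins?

The Elm: 6·6 + 2·1 + 2·5 + 2·5 + 3·6 + 6·5 = 106
Saffron: 6·4 + 2·2 + 2·4 + 2·4 + 3·1 + 6·4 = 71
La Cantina: 6·3 + 2·3 + 2·2 + 2·1 + 3·4 + 6·1 = 48
El Patio: 6·5 + 2·5 + 2·1 + 2·2 + 3·2 + 6·3 = 70
Bombay Grill: 6·2 + 2·6 + 2·6 + 2·6 + 3·5 + 6·6 = 99
Pho House: 6·1 + 2·4 + 2·3 + 2·3 + 3·3 + 6·2 = 47
The Elm has the highest Borda score (106).

The Elm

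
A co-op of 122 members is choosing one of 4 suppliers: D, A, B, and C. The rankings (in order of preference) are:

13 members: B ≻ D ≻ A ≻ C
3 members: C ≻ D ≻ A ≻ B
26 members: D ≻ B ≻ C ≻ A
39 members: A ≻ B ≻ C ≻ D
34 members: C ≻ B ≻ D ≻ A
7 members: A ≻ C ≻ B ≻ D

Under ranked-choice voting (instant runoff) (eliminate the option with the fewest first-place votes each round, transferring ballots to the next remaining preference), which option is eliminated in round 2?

Round 1: D 26, A 46, B 13, C 37. Eliminate B.
Round 2: D 39, A 46, C 37. Eliminate C.

C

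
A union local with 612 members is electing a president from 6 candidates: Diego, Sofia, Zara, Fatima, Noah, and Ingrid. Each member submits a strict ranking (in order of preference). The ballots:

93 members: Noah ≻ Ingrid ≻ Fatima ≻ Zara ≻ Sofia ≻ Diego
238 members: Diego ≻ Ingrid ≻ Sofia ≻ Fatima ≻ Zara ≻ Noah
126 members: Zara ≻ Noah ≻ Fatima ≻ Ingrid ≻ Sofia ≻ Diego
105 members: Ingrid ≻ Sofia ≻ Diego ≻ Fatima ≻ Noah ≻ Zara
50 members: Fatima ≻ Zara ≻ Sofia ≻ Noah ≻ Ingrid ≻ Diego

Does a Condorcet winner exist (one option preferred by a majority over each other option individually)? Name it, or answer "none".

Ingrid

Ingrid vs Diego: 374–238 for Ingrid.
Ingrid vs Sofia: 562–50 for Ingrid.
Ingrid vs Zara: 436–176 for Ingrid.
Ingrid vs Fatima: 436–176 for Ingrid.
Ingrid vs Noah: 343–269 for Ingrid.
Ingrid beats every other option head-to-head.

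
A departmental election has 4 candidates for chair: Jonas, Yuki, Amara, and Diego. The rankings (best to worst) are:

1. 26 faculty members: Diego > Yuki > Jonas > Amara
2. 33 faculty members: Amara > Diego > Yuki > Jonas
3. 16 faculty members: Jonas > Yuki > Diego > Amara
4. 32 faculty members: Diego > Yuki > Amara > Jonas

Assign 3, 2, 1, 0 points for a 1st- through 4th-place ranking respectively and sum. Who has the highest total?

Jonas: 26·1 + 33·0 + 16·3 + 32·0 = 74
Yuki: 26·2 + 33·1 + 16·2 + 32·2 = 181
Amara: 26·0 + 33·3 + 16·0 + 32·1 = 131
Diego: 26·3 + 33·2 + 16·1 + 32·3 = 256
Diego has the highest Borda score (256).

Diego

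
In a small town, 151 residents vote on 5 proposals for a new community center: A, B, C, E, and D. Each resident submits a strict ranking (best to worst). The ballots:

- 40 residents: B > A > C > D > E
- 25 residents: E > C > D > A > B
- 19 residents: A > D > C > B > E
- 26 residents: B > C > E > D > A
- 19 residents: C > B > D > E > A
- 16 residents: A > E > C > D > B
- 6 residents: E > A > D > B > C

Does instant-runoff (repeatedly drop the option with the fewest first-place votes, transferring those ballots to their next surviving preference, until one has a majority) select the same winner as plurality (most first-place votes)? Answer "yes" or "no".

Instant-runoff — R1 A 35, B 66, C 19, E 31, D 0 (D out); R2 A 35, B 66, C 19, E 31 (C out); R3 A 35, B 85, E 31 (B winner). Winner: B.
Plurality — first-place votes: A 35, B 66, C 19, E 31, D 0. Winner: B.
The two methods agree.

yes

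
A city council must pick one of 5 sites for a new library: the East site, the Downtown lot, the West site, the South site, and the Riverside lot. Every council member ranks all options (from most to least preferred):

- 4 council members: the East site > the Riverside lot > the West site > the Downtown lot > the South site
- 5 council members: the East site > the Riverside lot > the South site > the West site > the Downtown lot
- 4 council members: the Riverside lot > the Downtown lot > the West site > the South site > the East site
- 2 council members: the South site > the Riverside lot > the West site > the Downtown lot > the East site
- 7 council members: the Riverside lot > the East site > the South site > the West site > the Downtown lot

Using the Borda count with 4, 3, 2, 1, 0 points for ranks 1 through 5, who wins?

the East site: 4·4 + 5·4 + 4·0 + 2·0 + 7·3 = 57
the Downtown lot: 4·1 + 5·0 + 4·3 + 2·1 + 7·0 = 18
the West site: 4·2 + 5·1 + 4·2 + 2·2 + 7·1 = 32
the South site: 4·0 + 5·2 + 4·1 + 2·4 + 7·2 = 36
the Riverside lot: 4·3 + 5·3 + 4·4 + 2·3 + 7·4 = 77
the Riverside lot has the highest Borda score (77).

the Riverside lot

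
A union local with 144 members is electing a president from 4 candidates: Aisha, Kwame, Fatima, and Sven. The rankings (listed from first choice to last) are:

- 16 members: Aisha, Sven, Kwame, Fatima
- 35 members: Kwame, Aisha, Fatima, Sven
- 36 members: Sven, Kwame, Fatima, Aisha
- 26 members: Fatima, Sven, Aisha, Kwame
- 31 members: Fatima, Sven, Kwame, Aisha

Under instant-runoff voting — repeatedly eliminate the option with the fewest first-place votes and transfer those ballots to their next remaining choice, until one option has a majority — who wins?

Fatima

Round 1: Aisha 16, Kwame 35, Fatima 57, Sven 36. Eliminate Aisha.
Round 2: Kwame 35, Fatima 57, Sven 52. Eliminate Kwame.
Round 3: Fatima 92, Sven 52. Fatima has a majority.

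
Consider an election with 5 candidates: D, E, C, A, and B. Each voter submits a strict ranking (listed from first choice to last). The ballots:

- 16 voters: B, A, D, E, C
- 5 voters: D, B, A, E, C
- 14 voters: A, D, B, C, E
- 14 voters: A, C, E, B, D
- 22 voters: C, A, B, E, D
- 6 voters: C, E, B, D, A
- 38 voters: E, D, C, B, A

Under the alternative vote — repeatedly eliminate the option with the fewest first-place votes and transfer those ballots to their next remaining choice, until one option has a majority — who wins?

A

Round 1: D 5, E 38, C 28, A 28, B 16. Eliminate D.
Round 2: E 38, C 28, A 28, B 21. Eliminate B.
Round 3: E 38, C 28, A 49. Eliminate C.
Round 4: E 44, A 71. A has a majority.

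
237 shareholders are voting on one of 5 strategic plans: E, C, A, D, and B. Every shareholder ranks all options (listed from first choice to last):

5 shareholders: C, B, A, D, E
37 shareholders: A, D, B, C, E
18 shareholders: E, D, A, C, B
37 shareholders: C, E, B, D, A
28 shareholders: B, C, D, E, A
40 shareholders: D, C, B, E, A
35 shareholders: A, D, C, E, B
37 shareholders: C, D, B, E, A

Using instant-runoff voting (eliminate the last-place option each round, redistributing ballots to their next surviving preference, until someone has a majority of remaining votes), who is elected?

Round 1: E 18, C 79, A 72, D 40, B 28. Eliminate E.
Round 2: C 79, A 72, D 58, B 28. Eliminate B.
Round 3: C 107, A 72, D 58. Eliminate D.
Round 4: C 147, A 90. C has a majority.

C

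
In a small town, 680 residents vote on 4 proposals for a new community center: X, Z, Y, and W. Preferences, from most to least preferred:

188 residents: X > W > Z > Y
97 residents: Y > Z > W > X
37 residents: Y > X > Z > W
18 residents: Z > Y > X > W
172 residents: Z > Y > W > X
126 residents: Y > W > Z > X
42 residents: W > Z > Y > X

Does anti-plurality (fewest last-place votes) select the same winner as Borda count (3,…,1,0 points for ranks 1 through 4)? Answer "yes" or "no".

Anti-plurality — last-place votes: X 437, Z 0, Y 188, W 55. Winner: Z.
Borda — scores: X 656, Z 1199, Y 1202, W 1023. Winner: Y.
The two methods disagree.

no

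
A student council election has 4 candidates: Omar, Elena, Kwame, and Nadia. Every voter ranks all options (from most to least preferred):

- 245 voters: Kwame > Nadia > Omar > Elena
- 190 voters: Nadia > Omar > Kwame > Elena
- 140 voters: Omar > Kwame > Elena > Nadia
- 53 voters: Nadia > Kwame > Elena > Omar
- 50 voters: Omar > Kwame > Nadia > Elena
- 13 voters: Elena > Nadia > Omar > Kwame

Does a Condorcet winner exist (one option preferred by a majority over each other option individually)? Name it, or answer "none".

Checking pairwise contests:
Nadia beats Omar 501–190.
Omar beats Elena 625–66.
Omar beats Kwame 393–298.
Kwame beats Nadia 435–256.
Every option loses at least one head-to-head, so there is no Condorcet winner.

none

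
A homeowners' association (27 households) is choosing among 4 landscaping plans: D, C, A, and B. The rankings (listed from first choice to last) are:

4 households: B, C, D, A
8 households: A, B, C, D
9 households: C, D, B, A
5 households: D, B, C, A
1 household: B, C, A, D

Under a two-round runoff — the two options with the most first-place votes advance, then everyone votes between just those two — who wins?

Round 1 first-place votes: D 5, C 9, A 8, B 5.
C and A advance.
Runoff: C is preferred to A by 19 voters; A by 8.
C wins the runoff.

C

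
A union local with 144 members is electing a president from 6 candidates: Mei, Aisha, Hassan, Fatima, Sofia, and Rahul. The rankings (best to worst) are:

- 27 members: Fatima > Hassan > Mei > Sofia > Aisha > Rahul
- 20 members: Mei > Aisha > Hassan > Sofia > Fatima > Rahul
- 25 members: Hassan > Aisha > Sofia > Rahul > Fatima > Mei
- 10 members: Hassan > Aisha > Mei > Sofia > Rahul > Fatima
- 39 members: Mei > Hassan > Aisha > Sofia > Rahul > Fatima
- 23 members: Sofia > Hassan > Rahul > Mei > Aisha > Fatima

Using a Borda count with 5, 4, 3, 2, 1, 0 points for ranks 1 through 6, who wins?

Hassan

Mei: 27·3 + 20·5 + 25·0 + 10·3 + 39·5 + 23·2 = 452
Aisha: 27·1 + 20·4 + 25·4 + 10·4 + 39·3 + 23·1 = 387
Hassan: 27·4 + 20·3 + 25·5 + 10·5 + 39·4 + 23·4 = 591
Fatima: 27·5 + 20·1 + 25·1 + 10·0 + 39·0 + 23·0 = 180
Sofia: 27·2 + 20·2 + 25·3 + 10·2 + 39·2 + 23·5 = 382
Rahul: 27·0 + 20·0 + 25·2 + 10·1 + 39·1 + 23·3 = 168
Hassan has the highest Borda score (591).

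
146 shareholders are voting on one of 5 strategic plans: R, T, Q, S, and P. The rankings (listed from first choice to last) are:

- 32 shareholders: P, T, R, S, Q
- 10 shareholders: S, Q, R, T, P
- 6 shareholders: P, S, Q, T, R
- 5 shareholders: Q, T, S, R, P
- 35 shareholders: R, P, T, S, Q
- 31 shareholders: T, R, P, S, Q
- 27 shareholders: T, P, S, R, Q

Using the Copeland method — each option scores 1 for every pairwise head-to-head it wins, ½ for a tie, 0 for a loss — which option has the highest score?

T

R: beats Q, S, and P; loses to T → score 3.
T: beats R, Q, and S; ties P → score 3.5.
Q: loses to R, T, S, and P → score 0.
S: beats Q; loses to R, T, and P → score 1.
P: beats Q and S; ties T; loses to R → score 2.5.
T has the best pairwise record.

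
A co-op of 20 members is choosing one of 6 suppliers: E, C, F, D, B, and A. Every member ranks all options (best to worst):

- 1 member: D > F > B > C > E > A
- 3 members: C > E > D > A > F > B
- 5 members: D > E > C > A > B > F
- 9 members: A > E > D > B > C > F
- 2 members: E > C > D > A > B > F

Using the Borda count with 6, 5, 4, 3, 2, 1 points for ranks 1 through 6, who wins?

E: 1·2 + 3·5 + 5·5 + 9·5 + 2·6 = 99
C: 1·3 + 3·6 + 5·4 + 9·2 + 2·5 = 69
F: 1·5 + 3·2 + 5·1 + 9·1 + 2·1 = 27
D: 1·6 + 3·4 + 5·6 + 9·4 + 2·4 = 92
B: 1·4 + 3·1 + 5·2 + 9·3 + 2·2 = 48
A: 1·1 + 3·3 + 5·3 + 9·6 + 2·3 = 85
E has the highest Borda score (99).

E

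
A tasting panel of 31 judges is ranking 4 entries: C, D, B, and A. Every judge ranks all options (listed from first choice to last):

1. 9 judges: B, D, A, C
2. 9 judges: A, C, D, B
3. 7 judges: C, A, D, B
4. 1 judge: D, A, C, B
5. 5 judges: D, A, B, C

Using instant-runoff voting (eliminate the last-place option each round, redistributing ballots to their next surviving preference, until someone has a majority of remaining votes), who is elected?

Round 1: C 7, D 6, B 9, A 9. Eliminate D.
Round 2: C 7, B 9, A 15. Eliminate C.
Round 3: B 9, A 22. A has a majority.

A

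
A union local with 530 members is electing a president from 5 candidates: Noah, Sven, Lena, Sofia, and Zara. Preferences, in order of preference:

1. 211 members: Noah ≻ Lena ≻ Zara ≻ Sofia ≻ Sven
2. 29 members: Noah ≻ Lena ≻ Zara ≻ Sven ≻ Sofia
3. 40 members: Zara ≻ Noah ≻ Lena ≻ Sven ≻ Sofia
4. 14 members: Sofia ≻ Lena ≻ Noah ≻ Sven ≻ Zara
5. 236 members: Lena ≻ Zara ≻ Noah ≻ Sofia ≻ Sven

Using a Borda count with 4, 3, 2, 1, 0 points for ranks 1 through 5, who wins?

Lena

Noah: 211·4 + 29·4 + 40·3 + 14·2 + 236·2 = 1580
Sven: 211·0 + 29·1 + 40·1 + 14·1 + 236·0 = 83
Lena: 211·3 + 29·3 + 40·2 + 14·3 + 236·4 = 1786
Sofia: 211·1 + 29·0 + 40·0 + 14·4 + 236·1 = 503
Zara: 211·2 + 29·2 + 40·4 + 14·0 + 236·3 = 1348
Lena has the highest Borda score (1786).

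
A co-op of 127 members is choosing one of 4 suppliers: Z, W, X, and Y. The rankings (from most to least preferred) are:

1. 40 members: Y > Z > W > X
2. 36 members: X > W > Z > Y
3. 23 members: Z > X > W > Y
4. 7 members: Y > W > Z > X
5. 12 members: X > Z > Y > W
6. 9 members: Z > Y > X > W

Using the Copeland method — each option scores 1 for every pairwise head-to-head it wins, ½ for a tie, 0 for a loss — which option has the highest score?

Z: beats W, X, and Y → score 3.
W: loses to Z, X, and Y → score 0.
X: beats W and Y; loses to Z → score 2.
Y: beats W; loses to Z and X → score 1.
Z has the best pairwise record.

Z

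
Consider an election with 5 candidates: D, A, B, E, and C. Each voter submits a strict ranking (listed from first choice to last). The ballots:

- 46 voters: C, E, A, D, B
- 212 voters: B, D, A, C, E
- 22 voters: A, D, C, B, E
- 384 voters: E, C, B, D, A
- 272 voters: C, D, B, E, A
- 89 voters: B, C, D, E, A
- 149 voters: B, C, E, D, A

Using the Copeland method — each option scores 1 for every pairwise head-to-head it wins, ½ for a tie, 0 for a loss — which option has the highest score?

C

D: beats A and E; loses to B and C → score 2.
A: loses to D, B, E, and C → score 0.
B: beats D, A, and E; loses to C → score 3.
E: beats A; loses to D, B, and C → score 1.
C: beats D, A, B, and E → score 4.
C has the best pairwise record.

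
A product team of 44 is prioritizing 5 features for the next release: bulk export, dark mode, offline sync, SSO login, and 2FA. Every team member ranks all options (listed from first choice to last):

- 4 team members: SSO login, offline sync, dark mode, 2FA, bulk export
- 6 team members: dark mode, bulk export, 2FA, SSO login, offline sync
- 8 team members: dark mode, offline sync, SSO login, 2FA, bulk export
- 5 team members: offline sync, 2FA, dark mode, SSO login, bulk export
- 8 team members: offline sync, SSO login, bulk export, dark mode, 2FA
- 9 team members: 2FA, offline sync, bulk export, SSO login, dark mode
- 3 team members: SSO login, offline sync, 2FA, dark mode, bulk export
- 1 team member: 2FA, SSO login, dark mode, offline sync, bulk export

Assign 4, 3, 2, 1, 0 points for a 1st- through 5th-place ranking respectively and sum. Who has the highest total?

bulk export: 4·0 + 6·3 + 8·0 + 5·0 + 8·2 + 9·2 + 3·0 + 1·0 = 52
dark mode: 4·2 + 6·4 + 8·4 + 5·2 + 8·1 + 9·0 + 3·1 + 1·2 = 87
offline sync: 4·3 + 6·0 + 8·3 + 5·4 + 8·4 + 9·3 + 3·3 + 1·1 = 125
SSO login: 4·4 + 6·1 + 8·2 + 5·1 + 8·3 + 9·1 + 3·4 + 1·3 = 91
2FA: 4·1 + 6·2 + 8·1 + 5·3 + 8·0 + 9·4 + 3·2 + 1·4 = 85
offline sync has the highest Borda score (125).

offline sync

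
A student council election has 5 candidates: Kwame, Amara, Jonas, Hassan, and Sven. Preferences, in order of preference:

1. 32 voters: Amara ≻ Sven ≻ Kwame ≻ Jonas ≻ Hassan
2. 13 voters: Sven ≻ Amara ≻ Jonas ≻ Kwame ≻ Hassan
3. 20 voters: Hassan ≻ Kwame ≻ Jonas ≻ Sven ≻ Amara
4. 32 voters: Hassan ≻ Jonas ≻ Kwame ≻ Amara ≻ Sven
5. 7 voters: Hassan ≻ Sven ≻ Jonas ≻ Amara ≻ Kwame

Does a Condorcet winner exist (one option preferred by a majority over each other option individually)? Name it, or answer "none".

Hassan

Hassan vs Kwame: 59–45 for Hassan.
Hassan vs Amara: 59–45 for Hassan.
Hassan vs Jonas: 59–45 for Hassan.
Hassan vs Sven: 59–45 for Hassan.
Hassan beats every other option head-to-head.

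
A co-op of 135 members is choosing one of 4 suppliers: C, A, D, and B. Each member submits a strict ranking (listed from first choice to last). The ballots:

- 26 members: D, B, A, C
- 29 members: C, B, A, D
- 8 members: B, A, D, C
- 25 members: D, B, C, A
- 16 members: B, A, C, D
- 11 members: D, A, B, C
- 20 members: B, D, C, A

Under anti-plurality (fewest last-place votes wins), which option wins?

Last-place votes: C 45, A 45, D 45, B 0.
B is ranked last by the fewest voters, so B wins.

B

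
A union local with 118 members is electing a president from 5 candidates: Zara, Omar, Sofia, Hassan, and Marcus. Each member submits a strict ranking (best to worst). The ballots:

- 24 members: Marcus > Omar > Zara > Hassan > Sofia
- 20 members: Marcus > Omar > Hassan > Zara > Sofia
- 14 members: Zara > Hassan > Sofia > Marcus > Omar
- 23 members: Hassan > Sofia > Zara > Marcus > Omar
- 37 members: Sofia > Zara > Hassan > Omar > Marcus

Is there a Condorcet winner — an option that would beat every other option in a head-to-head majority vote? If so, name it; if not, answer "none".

Checking pairwise contests:
Sofia beats Zara 60–58.
Zara beats Omar 74–44.
Hassan beats Sofia 81–37.
Zara beats Hassan 75–43.
Zara beats Marcus 74–44.
Every option loses at least one head-to-head, so there is no Condorcet winner.

none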